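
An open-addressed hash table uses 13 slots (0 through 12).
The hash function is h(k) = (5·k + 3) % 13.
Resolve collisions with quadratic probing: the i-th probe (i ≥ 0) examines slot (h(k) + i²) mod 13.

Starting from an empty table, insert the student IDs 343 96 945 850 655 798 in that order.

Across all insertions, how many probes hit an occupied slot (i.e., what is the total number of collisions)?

10

343 hashes to 2; slot 2 is free -> place at 2.
96 hashes to 2; 2 taken -> place at 3.
945 hashes to 9; slot 9 is free -> place at 9.
850 hashes to 2; 2,3 taken -> place at 6.
655 hashes to 2; 2,3,6 taken -> place at 11.
798 hashes to 2; 2,3,6,11 taken -> place at 5.
Table: [., ., 343, 96, ., 798, 850, ., ., 945, ., 655, .]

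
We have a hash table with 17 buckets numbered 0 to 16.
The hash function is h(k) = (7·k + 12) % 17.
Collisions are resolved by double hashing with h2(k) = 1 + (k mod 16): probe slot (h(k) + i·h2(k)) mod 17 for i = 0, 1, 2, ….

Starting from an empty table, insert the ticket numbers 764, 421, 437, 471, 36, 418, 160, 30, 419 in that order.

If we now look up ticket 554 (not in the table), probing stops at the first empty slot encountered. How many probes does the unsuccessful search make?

Insert 764: h=5, slot 5 empty -> index 5.
Insert 421: h=1, slot 1 empty -> index 1.
Insert 437: h=11, slot 11 empty -> index 11.
Insert 471: h=11, h2=8, slot 11 occupied -> index 2.
Insert 36: h=9, slot 9 empty -> index 9.
Insert 418: h=14, slot 14 empty -> index 14.
Insert 160: h=10, slot 10 empty -> index 10.
Insert 30: h=1, h2=15, slot 1 occupied -> index 16.
Insert 419: h=4, slot 4 empty -> index 4.
Table: [-, 421, 471, -, 419, 764, -, -, -, 36, 160, 437, -, -, 418, -, 30]
Lookup 554: h=14, h2=11, probe 14,8 → slot 8 empty, not found.

2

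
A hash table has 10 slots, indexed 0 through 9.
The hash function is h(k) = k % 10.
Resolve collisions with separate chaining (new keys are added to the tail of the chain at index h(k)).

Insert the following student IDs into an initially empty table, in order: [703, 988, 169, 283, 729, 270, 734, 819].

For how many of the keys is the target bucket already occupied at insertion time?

3

Insert 703: h=3, bucket 3 empty -> new chain.
Insert 988: h=8, bucket 8 empty -> new chain.
Insert 169: h=9, bucket 9 empty -> new chain.
Insert 283: h=3, bucket 3 nonempty -> append to chain.
Insert 729: h=9, bucket 9 nonempty -> append to chain.
Insert 270: h=0, bucket 0 empty -> new chain.
Insert 734: h=4, bucket 4 empty -> new chain.
Insert 819: h=9, bucket 9 nonempty -> append to chain.
Final buckets:
0: 270
1: —
2: —
3: 703 -> 283
4: 734
5: —
6: —
7: —
8: 988
9: 169 -> 729 -> 819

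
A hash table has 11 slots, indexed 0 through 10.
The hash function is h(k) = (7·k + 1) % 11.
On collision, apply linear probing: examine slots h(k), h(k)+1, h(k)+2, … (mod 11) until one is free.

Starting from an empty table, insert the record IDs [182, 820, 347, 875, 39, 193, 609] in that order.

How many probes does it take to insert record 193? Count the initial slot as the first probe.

182 hashes to 10; slot 10 is free => place at 10.
820 hashes to 10; 10 taken => place at 0.
347 hashes to 10; 10,0 taken => place at 1.
875 hashes to 10; 10,0,1 taken => place at 2.
39 hashes to 10; 10,0,1,2 taken => place at 3.
193 hashes to 10; 10,0,1,2,3 taken => place at 4.
609 hashes to 7; slot 7 is free => place at 7.
Table: [820, 347, 875, 39, 193, ., ., 609, ., ., 182]

6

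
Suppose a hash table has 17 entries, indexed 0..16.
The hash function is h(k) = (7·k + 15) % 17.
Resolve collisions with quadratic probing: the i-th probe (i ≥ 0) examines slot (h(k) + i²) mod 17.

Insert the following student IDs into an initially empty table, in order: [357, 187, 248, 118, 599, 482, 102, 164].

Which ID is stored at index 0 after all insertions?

248

357 hashes to 15; slot 15 is free → place at 15.
187 hashes to 15; 15 taken → place at 16.
248 hashes to 0; slot 0 is free → place at 0.
118 hashes to 8; slot 8 is free → place at 8.
599 hashes to 9; slot 9 is free → place at 9.
482 hashes to 6; slot 6 is free → place at 6.
102 hashes to 15; 15,16 taken → place at 2.
164 hashes to 7; slot 7 is free → place at 7.
Table: [248, _, 102, _, _, _, 482, 164, 118, 599, _, _, _, _, _, 357, 187]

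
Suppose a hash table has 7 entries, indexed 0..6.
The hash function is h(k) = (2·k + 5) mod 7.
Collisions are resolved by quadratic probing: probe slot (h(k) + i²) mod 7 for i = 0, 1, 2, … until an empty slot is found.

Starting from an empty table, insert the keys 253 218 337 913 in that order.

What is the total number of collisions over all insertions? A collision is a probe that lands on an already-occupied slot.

253: h=0 → slot 0
218: h=0, probe 0,1 → slot 1
337: h=0, probe 0,1,4 → slot 4
913: h=4, probe 4,5 → slot 5
Table: [253, 218, ., ., 337, 913, .]

4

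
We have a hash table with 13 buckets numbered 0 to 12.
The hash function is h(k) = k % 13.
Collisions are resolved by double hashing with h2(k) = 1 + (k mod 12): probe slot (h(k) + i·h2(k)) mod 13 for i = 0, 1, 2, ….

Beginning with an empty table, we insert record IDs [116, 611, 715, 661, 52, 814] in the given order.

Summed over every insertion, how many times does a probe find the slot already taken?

Insert 116: h=12, slot 12 empty -> index 12.
Insert 611: h=0, slot 0 empty -> index 0.
Insert 715: h=0, h2=8, slot 0 occupied -> index 8.
Insert 661: h=11, slot 11 empty -> index 11.
Insert 52: h=0, h2=5, slot 0 occupied -> index 5.
Insert 814: h=8, h2=11, slot 8 occupied -> index 6.
Table: [611, _, _, _, _, 52, 814, _, 715, _, _, 661, 116]

3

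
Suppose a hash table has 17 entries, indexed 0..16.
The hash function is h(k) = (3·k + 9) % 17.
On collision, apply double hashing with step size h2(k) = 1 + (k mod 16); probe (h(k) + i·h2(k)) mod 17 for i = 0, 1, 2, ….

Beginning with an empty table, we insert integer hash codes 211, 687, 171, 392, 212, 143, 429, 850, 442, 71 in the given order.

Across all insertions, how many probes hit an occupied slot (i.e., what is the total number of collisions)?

Insert 211: h=13, slot 13 empty => index 13.
Insert 687: h=13, h2=16, slot 13 occupied => index 12.
Insert 171: h=12, h2=12, slot 12 occupied => index 7.
Insert 392: h=12, h2=9, slot 12 occupied => index 4.
Insert 212: h=16, slot 16 empty => index 16.
Insert 143: h=13, h2=16, slots 13,12 occupied => index 11.
Insert 429: h=4, h2=14, slot 4 occupied => index 1.
Insert 850: h=9, slot 9 empty => index 9.
Insert 442: h=9, h2=11, slot 9 occupied => index 3.
Insert 71: h=1, h2=8, slots 1,9 occupied => index 0.
Table: [71, 429, ., 442, 392, ., ., 171, ., 850, ., 143, 687, 211, ., ., 212]

9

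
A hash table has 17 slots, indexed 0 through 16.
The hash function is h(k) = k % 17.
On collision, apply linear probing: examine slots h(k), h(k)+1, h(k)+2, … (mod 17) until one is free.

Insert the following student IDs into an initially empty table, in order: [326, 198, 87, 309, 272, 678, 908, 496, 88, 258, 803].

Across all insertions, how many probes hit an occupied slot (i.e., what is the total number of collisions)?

16

Insert 326: h=3, slot 3 empty => index 3.
Insert 198: h=11, slot 11 empty => index 11.
Insert 87: h=2, slot 2 empty => index 2.
Insert 309: h=3, slot 3 occupied => index 4.
Insert 272: h=0, slot 0 empty => index 0.
Insert 678: h=15, slot 15 empty => index 15.
Insert 908: h=7, slot 7 empty => index 7.
Insert 496: h=3, slots 3,4 occupied => index 5.
Insert 88: h=3, slots 3,4,5 occupied => index 6.
Insert 258: h=3, slots 3,4,5,6,7 occupied => index 8.
Insert 803: h=4, slots 4,5,6,7,8 occupied => index 9.
Table: [272, _, 87, 326, 309, 496, 88, 908, 258, 803, _, 198, _, _, _, 678, _]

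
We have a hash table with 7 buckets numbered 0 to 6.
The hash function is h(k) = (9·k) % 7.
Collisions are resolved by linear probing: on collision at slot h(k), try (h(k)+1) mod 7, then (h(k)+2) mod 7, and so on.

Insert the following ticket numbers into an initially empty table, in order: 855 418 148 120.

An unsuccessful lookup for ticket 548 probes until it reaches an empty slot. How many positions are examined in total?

3

855 hashes to 2; slot 2 is free → place at 2.
418 hashes to 3; slot 3 is free → place at 3.
148 hashes to 2; 2,3 taken → place at 4.
120 hashes to 2; 2,3,4 taken → place at 5.
Table: [_, _, 855, 418, 148, 120, _]
Lookup 548: h=4, probe 4,5,6 → slot 6 empty, not found.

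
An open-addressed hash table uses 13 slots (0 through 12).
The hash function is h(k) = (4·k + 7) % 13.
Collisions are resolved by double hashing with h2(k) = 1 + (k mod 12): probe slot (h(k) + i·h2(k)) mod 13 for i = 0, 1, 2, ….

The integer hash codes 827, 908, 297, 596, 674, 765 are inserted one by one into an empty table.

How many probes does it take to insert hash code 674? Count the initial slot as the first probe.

827: h=0 => slot 0
908: h=12 => slot 12
297: h=12, h2=10, probe 12,9 => slot 9
596: h=12, h2=9, probe 12,8 => slot 8
674: h=12, h2=3, probe 12,2 => slot 2
765: h=12, h2=10, probe 12,9,6 => slot 6
Table: [827, —, 674, —, —, —, 765, —, 596, 297, —, —, 908]

2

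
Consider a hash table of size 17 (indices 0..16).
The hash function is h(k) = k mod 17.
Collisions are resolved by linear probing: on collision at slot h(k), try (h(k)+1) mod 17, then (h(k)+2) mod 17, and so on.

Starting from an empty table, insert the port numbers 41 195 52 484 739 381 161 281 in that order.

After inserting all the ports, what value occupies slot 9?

484

Insert 41: h=7, slot 7 empty => index 7.
Insert 195: h=8, slot 8 empty => index 8.
Insert 52: h=1, slot 1 empty => index 1.
Insert 484: h=8, slot 8 occupied => index 9.
Insert 739: h=8, slots 8,9 occupied => index 10.
Insert 381: h=7, slots 7,8,9,10 occupied => index 11.
Insert 161: h=8, slots 8,9,10,11 occupied => index 12.
Insert 281: h=9, slots 9,10,11,12 occupied => index 13.
Table: [., 52, ., ., ., ., ., 41, 195, 484, 739, 381, 161, 281, ., ., .]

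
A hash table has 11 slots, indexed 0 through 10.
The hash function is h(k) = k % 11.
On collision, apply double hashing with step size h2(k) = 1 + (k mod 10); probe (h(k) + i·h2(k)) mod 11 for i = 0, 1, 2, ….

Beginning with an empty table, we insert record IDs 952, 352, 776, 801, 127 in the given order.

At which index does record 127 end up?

3

Insert 952: h=6, slot 6 empty -> index 6.
Insert 352: h=0, slot 0 empty -> index 0.
Insert 776: h=6, h2=7, slot 6 occupied -> index 2.
Insert 801: h=9, slot 9 empty -> index 9.
Insert 127: h=6, h2=8, slot 6 occupied -> index 3.
Table: [352, _, 776, 127, _, _, 952, _, _, 801, _]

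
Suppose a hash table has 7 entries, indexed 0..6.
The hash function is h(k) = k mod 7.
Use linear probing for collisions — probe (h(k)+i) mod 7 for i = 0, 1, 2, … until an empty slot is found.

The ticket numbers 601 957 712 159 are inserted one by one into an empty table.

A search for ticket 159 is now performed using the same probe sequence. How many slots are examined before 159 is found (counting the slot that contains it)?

601: h=6 => slot 6
957: h=5 => slot 5
712: h=5, probe 5,6,0 => slot 0
159: h=5, probe 5,6,0,1 => slot 1
Table: [712, 159, —, —, —, 957, 601]
Lookup 159: h=5, probe 5,6,0,1 → found at 1.

4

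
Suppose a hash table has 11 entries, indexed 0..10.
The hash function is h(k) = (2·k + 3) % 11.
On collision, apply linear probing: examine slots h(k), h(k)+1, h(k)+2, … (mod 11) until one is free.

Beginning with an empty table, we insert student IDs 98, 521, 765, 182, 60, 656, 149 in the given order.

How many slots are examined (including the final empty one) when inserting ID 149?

4

Insert 98: h=1, slot 1 empty => index 1.
Insert 521: h=0, slot 0 empty => index 0.
Insert 765: h=4, slot 4 empty => index 4.
Insert 182: h=4, slot 4 occupied => index 5.
Insert 60: h=2, slot 2 empty => index 2.
Insert 656: h=6, slot 6 empty => index 6.
Insert 149: h=4, slots 4,5,6 occupied => index 7.
Table: [521, 98, 60, -, 765, 182, 656, 149, -, -, -]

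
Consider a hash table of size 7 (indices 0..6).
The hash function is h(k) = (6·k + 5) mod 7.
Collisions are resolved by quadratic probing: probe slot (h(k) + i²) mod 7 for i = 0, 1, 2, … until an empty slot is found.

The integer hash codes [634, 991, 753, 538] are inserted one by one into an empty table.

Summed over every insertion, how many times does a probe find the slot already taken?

634: h=1 -> slot 1
991: h=1, probe 1,2 -> slot 2
753: h=1, probe 1,2,5 -> slot 5
538: h=6 -> slot 6
Table: [∅, 634, 991, ∅, ∅, 753, 538]

3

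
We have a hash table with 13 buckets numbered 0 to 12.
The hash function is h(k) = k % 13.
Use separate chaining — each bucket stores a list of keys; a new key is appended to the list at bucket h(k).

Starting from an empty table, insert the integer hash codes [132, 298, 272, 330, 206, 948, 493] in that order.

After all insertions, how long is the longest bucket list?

4

132 → bucket 2
298 → bucket 12
272 → bucket 12 (collision)
330 → bucket 5
206 → bucket 11
948 → bucket 12 (collision)
493 → bucket 12 (collision)
Final buckets:
0: _
1: _
2: 132
3: _
4: _
5: 330
6: _
7: _
8: _
9: _
10: _
11: 206
12: 298 -> 272 -> 948 -> 493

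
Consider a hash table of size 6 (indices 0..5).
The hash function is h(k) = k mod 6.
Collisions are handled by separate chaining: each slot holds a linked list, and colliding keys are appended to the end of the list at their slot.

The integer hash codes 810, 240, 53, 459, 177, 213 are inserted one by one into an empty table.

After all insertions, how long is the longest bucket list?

3

Insert 810: h=0, bucket 0 empty → new chain.
Insert 240: h=0, bucket 0 nonempty → append to chain.
Insert 53: h=5, bucket 5 empty → new chain.
Insert 459: h=3, bucket 3 empty → new chain.
Insert 177: h=3, bucket 3 nonempty → append to chain.
Insert 213: h=3, bucket 3 nonempty → append to chain.
Final buckets:
0: 810 -> 240
1: .
2: .
3: 459 -> 177 -> 213
4: .
5: 53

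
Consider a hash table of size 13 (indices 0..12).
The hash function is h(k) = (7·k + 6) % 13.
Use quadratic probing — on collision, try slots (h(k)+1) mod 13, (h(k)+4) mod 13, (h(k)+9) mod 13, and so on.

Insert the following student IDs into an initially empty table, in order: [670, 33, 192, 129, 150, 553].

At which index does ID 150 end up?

670 hashes to 3; slot 3 is free -> place at 3.
33 hashes to 3; 3 taken -> place at 4.
192 hashes to 11; slot 11 is free -> place at 11.
129 hashes to 12; slot 12 is free -> place at 12.
150 hashes to 3; 3,4 taken -> place at 7.
553 hashes to 3; 3,4,7,12 taken -> place at 6.
Table: [_, _, _, 670, 33, _, 553, 150, _, _, _, 192, 129]

7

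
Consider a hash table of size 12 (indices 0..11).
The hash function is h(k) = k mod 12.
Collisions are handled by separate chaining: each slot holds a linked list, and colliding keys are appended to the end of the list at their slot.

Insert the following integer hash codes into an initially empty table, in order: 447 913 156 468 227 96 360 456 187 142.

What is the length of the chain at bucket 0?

Insert 447: h=3, bucket 3 empty -> new chain.
Insert 913: h=1, bucket 1 empty -> new chain.
Insert 156: h=0, bucket 0 empty -> new chain.
Insert 468: h=0, bucket 0 nonempty -> append to chain.
Insert 227: h=11, bucket 11 empty -> new chain.
Insert 96: h=0, bucket 0 nonempty -> append to chain.
Insert 360: h=0, bucket 0 nonempty -> append to chain.
Insert 456: h=0, bucket 0 nonempty -> append to chain.
Insert 187: h=7, bucket 7 empty -> new chain.
Insert 142: h=10, bucket 10 empty -> new chain.
Final buckets:
0: 156 -> 468 -> 96 -> 360 -> 456
1: 913
2: —
3: 447
4: —
5: —
6: —
7: 187
8: —
9: —
10: 142
11: 227

5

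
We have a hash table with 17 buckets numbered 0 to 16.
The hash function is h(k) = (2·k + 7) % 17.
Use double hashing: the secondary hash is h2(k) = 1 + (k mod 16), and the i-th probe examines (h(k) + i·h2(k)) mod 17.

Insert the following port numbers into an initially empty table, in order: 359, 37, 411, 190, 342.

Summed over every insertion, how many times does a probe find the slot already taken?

Insert 359: h=11, slot 11 empty => index 11.
Insert 37: h=13, slot 13 empty => index 13.
Insert 411: h=13, h2=12, slot 13 occupied => index 8.
Insert 190: h=13, h2=15, slots 13,11 occupied => index 9.
Insert 342: h=11, h2=7, slot 11 occupied => index 1.
Table: [_, 342, _, _, _, _, _, _, 411, 190, _, 359, _, 37, _, _, _]

4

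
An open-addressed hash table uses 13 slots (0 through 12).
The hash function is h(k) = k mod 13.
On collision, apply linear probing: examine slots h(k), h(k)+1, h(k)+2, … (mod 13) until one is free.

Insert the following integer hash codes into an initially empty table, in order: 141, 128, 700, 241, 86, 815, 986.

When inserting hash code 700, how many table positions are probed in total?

3

Insert 141: h=11, slot 11 empty → index 11.
Insert 128: h=11, slot 11 occupied → index 12.
Insert 700: h=11, slots 11,12 occupied → index 0.
Insert 241: h=7, slot 7 empty → index 7.
Insert 86: h=8, slot 8 empty → index 8.
Insert 815: h=9, slot 9 empty → index 9.
Insert 986: h=11, slots 11,12,0 occupied → index 1.
Table: [700, 986, _, _, _, _, _, 241, 86, 815, _, 141, 128]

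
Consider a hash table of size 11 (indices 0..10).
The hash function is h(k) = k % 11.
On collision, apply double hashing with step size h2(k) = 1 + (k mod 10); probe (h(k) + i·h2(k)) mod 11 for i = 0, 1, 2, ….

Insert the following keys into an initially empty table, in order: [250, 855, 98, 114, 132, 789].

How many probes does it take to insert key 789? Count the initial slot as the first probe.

2

Insert 250: h=8, slot 8 empty => index 8.
Insert 855: h=8, h2=6, slot 8 occupied => index 3.
Insert 98: h=10, slot 10 empty => index 10.
Insert 114: h=4, slot 4 empty => index 4.
Insert 132: h=0, slot 0 empty => index 0.
Insert 789: h=8, h2=10, slot 8 occupied => index 7.
Table: [132, —, —, 855, 114, —, —, 789, 250, —, 98]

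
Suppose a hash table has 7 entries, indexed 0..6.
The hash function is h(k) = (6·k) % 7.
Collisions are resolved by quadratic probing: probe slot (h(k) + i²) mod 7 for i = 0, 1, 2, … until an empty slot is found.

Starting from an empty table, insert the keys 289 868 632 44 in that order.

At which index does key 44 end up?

Insert 289: h=5, slot 5 empty => index 5.
Insert 868: h=0, slot 0 empty => index 0.
Insert 632: h=5, slot 5 occupied => index 6.
Insert 44: h=5, slots 5,6 occupied => index 2.
Table: [868, ., 44, ., ., 289, 632]

2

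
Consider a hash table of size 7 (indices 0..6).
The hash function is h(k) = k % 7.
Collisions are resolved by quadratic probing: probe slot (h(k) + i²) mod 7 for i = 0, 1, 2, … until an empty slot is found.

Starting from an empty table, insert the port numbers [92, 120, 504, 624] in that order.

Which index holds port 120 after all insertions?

92 hashes to 1; slot 1 is free → place at 1.
120 hashes to 1; 1 taken → place at 2.
504 hashes to 0; slot 0 is free → place at 0.
624 hashes to 1; 1,2 taken → place at 5.
Table: [504, 92, 120, —, —, 624, —]

2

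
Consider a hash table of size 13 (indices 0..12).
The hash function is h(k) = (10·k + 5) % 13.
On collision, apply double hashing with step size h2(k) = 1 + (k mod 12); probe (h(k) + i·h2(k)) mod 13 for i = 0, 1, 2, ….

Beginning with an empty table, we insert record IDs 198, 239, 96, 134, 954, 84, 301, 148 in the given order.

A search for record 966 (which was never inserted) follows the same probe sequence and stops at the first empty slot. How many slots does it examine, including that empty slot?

198 hashes to 9; slot 9 is free → place at 9.
239 hashes to 3; slot 3 is free → place at 3.
96 hashes to 3, h2=1; 3 taken → place at 4.
134 hashes to 6; slot 6 is free → place at 6.
954 hashes to 3, h2=7; 3 taken → place at 10.
84 hashes to 0; slot 0 is free → place at 0.
301 hashes to 12; slot 12 is free → place at 12.
148 hashes to 3, h2=5; 3 taken → place at 8.
Table: [84, —, —, 239, 96, —, 134, —, 148, 198, 954, —, 301]
Lookup 966: h=6, h2=7, probe 6,0,7 → slot 7 empty, not found.

3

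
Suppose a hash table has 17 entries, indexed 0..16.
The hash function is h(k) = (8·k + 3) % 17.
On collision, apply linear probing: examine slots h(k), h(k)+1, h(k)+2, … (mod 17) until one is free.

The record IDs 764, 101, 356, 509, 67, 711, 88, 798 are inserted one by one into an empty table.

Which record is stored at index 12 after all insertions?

764: h=12 => slot 12
101: h=12, probe 12,13 => slot 13
356: h=12, probe 12,13,14 => slot 14
509: h=12, probe 12,13,14,15 => slot 15
67: h=12, probe 12,13,14,15,16 => slot 16
711: h=13, probe 13,14,15,16,0 => slot 0
88: h=10 => slot 10
798: h=12, probe 12,13,14,15,16,0,1 => slot 1
Table: [711, 798, ∅, ∅, ∅, ∅, ∅, ∅, ∅, ∅, 88, ∅, 764, 101, 356, 509, 67]

764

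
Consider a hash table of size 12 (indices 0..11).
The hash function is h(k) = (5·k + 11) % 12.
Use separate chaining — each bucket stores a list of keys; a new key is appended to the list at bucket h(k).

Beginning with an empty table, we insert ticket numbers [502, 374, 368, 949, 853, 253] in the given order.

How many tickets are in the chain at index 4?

Insert 502: h=1, bucket 1 empty -> new chain.
Insert 374: h=9, bucket 9 empty -> new chain.
Insert 368: h=3, bucket 3 empty -> new chain.
Insert 949: h=4, bucket 4 empty -> new chain.
Insert 853: h=4, bucket 4 nonempty -> append to chain.
Insert 253: h=4, bucket 4 nonempty -> append to chain.
Final buckets:
0: -
1: 502
2: -
3: 368
4: 949 -> 853 -> 253
5: -
6: -
7: -
8: -
9: 374
10: -
11: -

3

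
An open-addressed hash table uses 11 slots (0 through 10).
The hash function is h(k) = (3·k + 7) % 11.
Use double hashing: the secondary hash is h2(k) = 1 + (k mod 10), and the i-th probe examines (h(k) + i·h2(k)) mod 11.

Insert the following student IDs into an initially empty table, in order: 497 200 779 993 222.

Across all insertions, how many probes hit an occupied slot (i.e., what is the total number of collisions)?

3

497 hashes to 2; slot 2 is free -> place at 2.
200 hashes to 2, h2=1; 2 taken -> place at 3.
779 hashes to 1; slot 1 is free -> place at 1.
993 hashes to 5; slot 5 is free -> place at 5.
222 hashes to 2, h2=3; 2,5 taken -> place at 8.
Table: [-, 779, 497, 200, -, 993, -, -, 222, -, -]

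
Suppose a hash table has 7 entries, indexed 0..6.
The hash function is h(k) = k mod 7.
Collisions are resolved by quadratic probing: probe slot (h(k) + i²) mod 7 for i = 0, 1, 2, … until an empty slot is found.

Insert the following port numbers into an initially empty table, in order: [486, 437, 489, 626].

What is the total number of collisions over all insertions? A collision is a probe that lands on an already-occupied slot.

486 hashes to 3; slot 3 is free → place at 3.
437 hashes to 3; 3 taken → place at 4.
489 hashes to 6; slot 6 is free → place at 6.
626 hashes to 3; 3,4 taken → place at 0.
Table: [626, ∅, ∅, 486, 437, ∅, 489]

3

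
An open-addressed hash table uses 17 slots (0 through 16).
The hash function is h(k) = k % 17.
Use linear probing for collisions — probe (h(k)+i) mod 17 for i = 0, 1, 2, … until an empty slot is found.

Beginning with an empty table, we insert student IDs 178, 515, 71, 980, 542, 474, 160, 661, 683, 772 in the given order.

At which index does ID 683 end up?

Insert 178: h=8, slot 8 empty -> index 8.
Insert 515: h=5, slot 5 empty -> index 5.
Insert 71: h=3, slot 3 empty -> index 3.
Insert 980: h=11, slot 11 empty -> index 11.
Insert 542: h=15, slot 15 empty -> index 15.
Insert 474: h=15, slot 15 occupied -> index 16.
Insert 160: h=7, slot 7 empty -> index 7.
Insert 661: h=15, slots 15,16 occupied -> index 0.
Insert 683: h=3, slot 3 occupied -> index 4.
Insert 772: h=7, slots 7,8 occupied -> index 9.
Table: [661, ., ., 71, 683, 515, ., 160, 178, 772, ., 980, ., ., ., 542, 474]

4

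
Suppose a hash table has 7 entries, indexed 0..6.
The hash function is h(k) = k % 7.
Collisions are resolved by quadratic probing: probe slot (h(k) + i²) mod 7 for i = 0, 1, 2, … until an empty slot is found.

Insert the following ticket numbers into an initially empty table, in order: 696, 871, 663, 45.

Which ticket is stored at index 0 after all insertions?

45

696: h=3 → slot 3
871: h=3, probe 3,4 → slot 4
663: h=5 → slot 5
45: h=3, probe 3,4,0 → slot 0
Table: [45, _, _, 696, 871, 663, _]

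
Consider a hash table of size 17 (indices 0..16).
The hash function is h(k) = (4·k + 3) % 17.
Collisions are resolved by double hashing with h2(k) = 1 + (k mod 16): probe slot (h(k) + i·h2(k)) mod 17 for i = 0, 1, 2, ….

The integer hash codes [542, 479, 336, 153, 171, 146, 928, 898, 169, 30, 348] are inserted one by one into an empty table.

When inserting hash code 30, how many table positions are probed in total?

2

542: h=12 => slot 12
479: h=15 => slot 15
336: h=4 => slot 4
153: h=3 => slot 3
171: h=7 => slot 7
146: h=9 => slot 9
928: h=9, h2=1, probe 9,10 => slot 10
898: h=8 => slot 8
169: h=16 => slot 16
30: h=4, h2=15, probe 4,2 => slot 2
348: h=1 => slot 1
Table: [∅, 348, 30, 153, 336, ∅, ∅, 171, 898, 146, 928, ∅, 542, ∅, ∅, 479, 169]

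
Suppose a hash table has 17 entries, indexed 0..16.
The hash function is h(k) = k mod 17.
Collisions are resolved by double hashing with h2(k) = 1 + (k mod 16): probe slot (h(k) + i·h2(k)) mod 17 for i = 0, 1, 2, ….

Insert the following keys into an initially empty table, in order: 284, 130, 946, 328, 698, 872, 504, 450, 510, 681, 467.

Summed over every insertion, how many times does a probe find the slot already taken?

284: h=12 → slot 12
130: h=11 → slot 11
946: h=11, h2=3, probe 11,14 → slot 14
328: h=5 → slot 5
698: h=1 → slot 1
872: h=5, h2=9, probe 5,14,6 → slot 6
504: h=11, h2=9, probe 11,3 → slot 3
450: h=8 → slot 8
510: h=0 → slot 0
681: h=1, h2=10, probe 1,11,4 → slot 4
467: h=8, h2=4, probe 8,12,16 → slot 16
Table: [510, 698, ∅, 504, 681, 328, 872, ∅, 450, ∅, ∅, 130, 284, ∅, 946, ∅, 467]

8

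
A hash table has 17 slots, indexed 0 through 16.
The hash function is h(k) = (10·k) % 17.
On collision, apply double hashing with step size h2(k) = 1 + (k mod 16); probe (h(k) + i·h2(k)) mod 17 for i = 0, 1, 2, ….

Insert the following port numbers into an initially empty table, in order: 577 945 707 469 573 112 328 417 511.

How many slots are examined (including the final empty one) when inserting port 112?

577 hashes to 7; slot 7 is free -> place at 7.
945 hashes to 15; slot 15 is free -> place at 15.
707 hashes to 15, h2=4; 15 taken -> place at 2.
469 hashes to 15, h2=6; 15 taken -> place at 4.
573 hashes to 1; slot 1 is free -> place at 1.
112 hashes to 15, h2=1; 15 taken -> place at 16.
328 hashes to 16, h2=9; 16 taken -> place at 8.
417 hashes to 5; slot 5 is free -> place at 5.
511 hashes to 10; slot 10 is free -> place at 10.
Table: [_, 573, 707, _, 469, 417, _, 577, 328, _, 511, _, _, _, _, 945, 112]

2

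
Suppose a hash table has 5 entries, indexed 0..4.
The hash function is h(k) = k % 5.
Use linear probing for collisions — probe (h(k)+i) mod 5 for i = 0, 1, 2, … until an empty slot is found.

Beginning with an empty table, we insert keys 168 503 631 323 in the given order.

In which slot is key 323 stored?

0

168: h=3 => slot 3
503: h=3, probe 3,4 => slot 4
631: h=1 => slot 1
323: h=3, probe 3,4,0 => slot 0
Table: [323, 631, ∅, 168, 503]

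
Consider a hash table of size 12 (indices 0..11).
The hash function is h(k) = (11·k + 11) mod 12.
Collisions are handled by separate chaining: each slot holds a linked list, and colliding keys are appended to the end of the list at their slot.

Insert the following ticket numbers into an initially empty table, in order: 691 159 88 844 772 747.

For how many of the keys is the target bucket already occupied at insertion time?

691 → bucket 4
159 → bucket 8
88 → bucket 7
844 → bucket 7 (collision)
772 → bucket 7 (collision)
747 → bucket 8 (collision)
Final buckets:
0: -
1: -
2: -
3: -
4: 691
5: -
6: -
7: 88 -> 844 -> 772
8: 159 -> 747
9: -
10: -
11: -

3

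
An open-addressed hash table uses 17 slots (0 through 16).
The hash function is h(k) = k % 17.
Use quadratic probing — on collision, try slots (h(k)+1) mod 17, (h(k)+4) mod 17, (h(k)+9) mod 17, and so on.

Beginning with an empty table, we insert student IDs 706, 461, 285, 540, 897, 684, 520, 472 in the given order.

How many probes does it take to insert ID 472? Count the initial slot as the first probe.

706: h=9 -> slot 9
461: h=2 -> slot 2
285: h=13 -> slot 13
540: h=13, probe 13,14 -> slot 14
897: h=13, probe 13,14,0 -> slot 0
684: h=4 -> slot 4
520: h=10 -> slot 10
472: h=13, probe 13,14,0,5 -> slot 5
Table: [897, ∅, 461, ∅, 684, 472, ∅, ∅, ∅, 706, 520, ∅, ∅, 285, 540, ∅, ∅]

4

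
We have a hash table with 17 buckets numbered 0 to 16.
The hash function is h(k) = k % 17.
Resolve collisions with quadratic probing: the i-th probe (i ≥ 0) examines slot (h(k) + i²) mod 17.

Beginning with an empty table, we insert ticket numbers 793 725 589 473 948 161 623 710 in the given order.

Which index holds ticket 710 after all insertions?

0

793 hashes to 11; slot 11 is free -> place at 11.
725 hashes to 11; 11 taken -> place at 12.
589 hashes to 11; 11,12 taken -> place at 15.
473 hashes to 14; slot 14 is free -> place at 14.
948 hashes to 13; slot 13 is free -> place at 13.
161 hashes to 8; slot 8 is free -> place at 8.
623 hashes to 11; 11,12,15 taken -> place at 3.
710 hashes to 13; 13,14 taken -> place at 0.
Table: [710, -, -, 623, -, -, -, -, 161, -, -, 793, 725, 948, 473, 589, -]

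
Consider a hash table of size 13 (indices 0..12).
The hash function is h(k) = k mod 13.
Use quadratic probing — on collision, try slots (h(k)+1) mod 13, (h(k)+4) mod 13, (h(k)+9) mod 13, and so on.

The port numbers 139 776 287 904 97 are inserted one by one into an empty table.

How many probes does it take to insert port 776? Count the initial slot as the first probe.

139: h=9 => slot 9
776: h=9, probe 9,10 => slot 10
287: h=1 => slot 1
904: h=7 => slot 7
97: h=6 => slot 6
Table: [—, 287, —, —, —, —, 97, 904, —, 139, 776, —, —]

2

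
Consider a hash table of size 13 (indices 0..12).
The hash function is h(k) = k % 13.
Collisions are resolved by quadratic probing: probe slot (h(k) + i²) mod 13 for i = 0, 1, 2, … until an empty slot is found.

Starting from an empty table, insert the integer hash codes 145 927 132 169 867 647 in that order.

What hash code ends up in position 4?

927

145 hashes to 2; slot 2 is free => place at 2.
927 hashes to 4; slot 4 is free => place at 4.
132 hashes to 2; 2 taken => place at 3.
169 hashes to 0; slot 0 is free => place at 0.
867 hashes to 9; slot 9 is free => place at 9.
647 hashes to 10; slot 10 is free => place at 10.
Table: [169, _, 145, 132, 927, _, _, _, _, 867, 647, _, _]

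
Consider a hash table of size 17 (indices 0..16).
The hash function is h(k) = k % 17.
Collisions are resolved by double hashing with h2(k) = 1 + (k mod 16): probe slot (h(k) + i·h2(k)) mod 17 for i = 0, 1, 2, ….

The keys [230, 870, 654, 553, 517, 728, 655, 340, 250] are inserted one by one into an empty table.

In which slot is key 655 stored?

6

Insert 230: h=9, slot 9 empty => index 9.
Insert 870: h=3, slot 3 empty => index 3.
Insert 654: h=8, slot 8 empty => index 8.
Insert 553: h=9, h2=10, slot 9 occupied => index 2.
Insert 517: h=7, slot 7 empty => index 7.
Insert 728: h=14, slot 14 empty => index 14.
Insert 655: h=9, h2=16, slots 9,8,7 occupied => index 6.
Insert 340: h=0, slot 0 empty => index 0.
Insert 250: h=12, slot 12 empty => index 12.
Table: [340, _, 553, 870, _, _, 655, 517, 654, 230, _, _, 250, _, 728, _, _]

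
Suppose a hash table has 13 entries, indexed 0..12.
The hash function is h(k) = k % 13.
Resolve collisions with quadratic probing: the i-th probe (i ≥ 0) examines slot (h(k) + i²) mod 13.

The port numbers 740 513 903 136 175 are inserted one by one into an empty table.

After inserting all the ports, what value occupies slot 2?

175

740: h=12 => slot 12
513: h=6 => slot 6
903: h=6, probe 6,7 => slot 7
136: h=6, probe 6,7,10 => slot 10
175: h=6, probe 6,7,10,2 => slot 2
Table: [., ., 175, ., ., ., 513, 903, ., ., 136, ., 740]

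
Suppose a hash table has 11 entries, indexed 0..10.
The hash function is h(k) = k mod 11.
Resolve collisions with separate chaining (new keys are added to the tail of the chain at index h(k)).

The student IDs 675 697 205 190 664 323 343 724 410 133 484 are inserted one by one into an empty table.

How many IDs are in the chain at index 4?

4

Insert 675: h=4, bucket 4 empty -> new chain.
Insert 697: h=4, bucket 4 nonempty -> append to chain.
Insert 205: h=7, bucket 7 empty -> new chain.
Insert 190: h=3, bucket 3 empty -> new chain.
Insert 664: h=4, bucket 4 nonempty -> append to chain.
Insert 323: h=4, bucket 4 nonempty -> append to chain.
Insert 343: h=2, bucket 2 empty -> new chain.
Insert 724: h=9, bucket 9 empty -> new chain.
Insert 410: h=3, bucket 3 nonempty -> append to chain.
Insert 133: h=1, bucket 1 empty -> new chain.
Insert 484: h=0, bucket 0 empty -> new chain.
Final buckets:
0: 484
1: 133
2: 343
3: 190 -> 410
4: 675 -> 697 -> 664 -> 323
5: —
6: —
7: 205
8: —
9: 724
10: —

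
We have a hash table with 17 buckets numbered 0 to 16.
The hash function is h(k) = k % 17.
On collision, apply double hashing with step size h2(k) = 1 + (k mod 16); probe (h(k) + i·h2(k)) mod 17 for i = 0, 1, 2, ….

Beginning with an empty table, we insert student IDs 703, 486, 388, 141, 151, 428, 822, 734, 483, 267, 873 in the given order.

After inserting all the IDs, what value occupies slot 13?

Insert 703: h=6, slot 6 empty => index 6.
Insert 486: h=10, slot 10 empty => index 10.
Insert 388: h=14, slot 14 empty => index 14.
Insert 141: h=5, slot 5 empty => index 5.
Insert 151: h=15, slot 15 empty => index 15.
Insert 428: h=3, slot 3 empty => index 3.
Insert 822: h=6, h2=7, slot 6 occupied => index 13.
Insert 734: h=3, h2=15, slot 3 occupied => index 1.
Insert 483: h=7, slot 7 empty => index 7.
Insert 267: h=12, slot 12 empty => index 12.
Insert 873: h=6, h2=10, slot 6 occupied => index 16.
Table: [-, 734, -, 428, -, 141, 703, 483, -, -, 486, -, 267, 822, 388, 151, 873]

822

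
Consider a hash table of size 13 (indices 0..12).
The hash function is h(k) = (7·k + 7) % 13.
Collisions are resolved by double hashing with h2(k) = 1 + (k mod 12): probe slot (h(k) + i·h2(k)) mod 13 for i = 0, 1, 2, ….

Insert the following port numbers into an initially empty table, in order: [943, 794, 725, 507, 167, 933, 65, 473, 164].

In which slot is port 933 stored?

943 hashes to 4; slot 4 is free → place at 4.
794 hashes to 1; slot 1 is free → place at 1.
725 hashes to 12; slot 12 is free → place at 12.
507 hashes to 7; slot 7 is free → place at 7.
167 hashes to 6; slot 6 is free → place at 6.
933 hashes to 12, h2=10; 12 taken → place at 9.
65 hashes to 7, h2=6; 7 taken → place at 0.
473 hashes to 3; slot 3 is free → place at 3.
164 hashes to 11; slot 11 is free → place at 11.
Table: [65, 794, _, 473, 943, _, 167, 507, _, 933, _, 164, 725]

9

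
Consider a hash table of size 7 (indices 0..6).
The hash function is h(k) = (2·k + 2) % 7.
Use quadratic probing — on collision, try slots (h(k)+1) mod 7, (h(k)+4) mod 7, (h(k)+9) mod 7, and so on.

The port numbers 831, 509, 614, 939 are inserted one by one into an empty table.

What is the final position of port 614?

831: h=5 -> slot 5
509: h=5, probe 5,6 -> slot 6
614: h=5, probe 5,6,2 -> slot 2
939: h=4 -> slot 4
Table: [∅, ∅, 614, ∅, 939, 831, 509]

2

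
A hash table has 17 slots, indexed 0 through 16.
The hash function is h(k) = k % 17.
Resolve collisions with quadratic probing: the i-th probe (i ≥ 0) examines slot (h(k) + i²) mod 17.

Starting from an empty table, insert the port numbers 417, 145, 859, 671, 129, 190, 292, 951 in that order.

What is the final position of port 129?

417 hashes to 9; slot 9 is free → place at 9.
145 hashes to 9; 9 taken → place at 10.
859 hashes to 9; 9,10 taken → place at 13.
671 hashes to 8; slot 8 is free → place at 8.
129 hashes to 10; 10 taken → place at 11.
190 hashes to 3; slot 3 is free → place at 3.
292 hashes to 3; 3 taken → place at 4.
951 hashes to 16; slot 16 is free → place at 16.
Table: [∅, ∅, ∅, 190, 292, ∅, ∅, ∅, 671, 417, 145, 129, ∅, 859, ∅, ∅, 951]

11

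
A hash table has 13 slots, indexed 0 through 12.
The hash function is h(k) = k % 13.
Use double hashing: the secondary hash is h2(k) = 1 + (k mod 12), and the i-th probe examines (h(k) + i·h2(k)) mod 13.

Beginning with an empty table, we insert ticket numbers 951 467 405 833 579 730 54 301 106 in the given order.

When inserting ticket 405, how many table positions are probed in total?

951: h=2 → slot 2
467: h=12 → slot 12
405: h=2, h2=10, probe 2,12,9 → slot 9
833: h=1 → slot 1
579: h=7 → slot 7
730: h=2, h2=11, probe 2,0 → slot 0
54: h=2, h2=7, probe 2,9,3 → slot 3
301: h=2, h2=2, probe 2,4 → slot 4
106: h=2, h2=11, probe 2,0,11 → slot 11
Table: [730, 833, 951, 54, 301, -, -, 579, -, 405, -, 106, 467]

3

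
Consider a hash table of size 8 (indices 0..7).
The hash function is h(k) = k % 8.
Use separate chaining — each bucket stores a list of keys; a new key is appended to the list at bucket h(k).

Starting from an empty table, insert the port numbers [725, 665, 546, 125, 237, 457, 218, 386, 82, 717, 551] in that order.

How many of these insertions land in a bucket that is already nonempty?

7

Insert 725: h=5, bucket 5 empty -> new chain.
Insert 665: h=1, bucket 1 empty -> new chain.
Insert 546: h=2, bucket 2 empty -> new chain.
Insert 125: h=5, bucket 5 nonempty -> append to chain.
Insert 237: h=5, bucket 5 nonempty -> append to chain.
Insert 457: h=1, bucket 1 nonempty -> append to chain.
Insert 218: h=2, bucket 2 nonempty -> append to chain.
Insert 386: h=2, bucket 2 nonempty -> append to chain.
Insert 82: h=2, bucket 2 nonempty -> append to chain.
Insert 717: h=5, bucket 5 nonempty -> append to chain.
Insert 551: h=7, bucket 7 empty -> new chain.
Final buckets:
0: -
1: 665 -> 457
2: 546 -> 218 -> 386 -> 82
3: -
4: -
5: 725 -> 125 -> 237 -> 717
6: -
7: 551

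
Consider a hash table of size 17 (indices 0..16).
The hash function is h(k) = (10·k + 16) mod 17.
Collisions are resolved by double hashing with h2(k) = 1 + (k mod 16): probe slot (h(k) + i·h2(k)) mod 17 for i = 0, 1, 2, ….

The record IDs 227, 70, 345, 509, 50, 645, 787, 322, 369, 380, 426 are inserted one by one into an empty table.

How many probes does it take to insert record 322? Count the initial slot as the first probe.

Insert 227: h=8, slot 8 empty -> index 8.
Insert 70: h=2, slot 2 empty -> index 2.
Insert 345: h=15, slot 15 empty -> index 15.
Insert 509: h=6, slot 6 empty -> index 6.
Insert 50: h=6, h2=3, slot 6 occupied -> index 9.
Insert 645: h=6, h2=6, slot 6 occupied -> index 12.
Insert 787: h=15, h2=4, slots 15,2,6 occupied -> index 10.
Insert 322: h=6, h2=3, slots 6,9,12,15 occupied -> index 1.
Insert 369: h=0, slot 0 empty -> index 0.
Insert 380: h=8, h2=13, slot 8 occupied -> index 4.
Insert 426: h=9, h2=11, slot 9 occupied -> index 3.
Table: [369, 322, 70, 426, 380, —, 509, —, 227, 50, 787, —, 645, —, —, 345, —]

5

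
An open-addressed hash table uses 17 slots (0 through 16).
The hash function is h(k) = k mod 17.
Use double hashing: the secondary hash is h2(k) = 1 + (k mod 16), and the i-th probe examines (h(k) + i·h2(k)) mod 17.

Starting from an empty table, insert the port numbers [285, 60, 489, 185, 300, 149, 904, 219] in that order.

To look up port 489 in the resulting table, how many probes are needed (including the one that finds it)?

285: h=13 -> slot 13
60: h=9 -> slot 9
489: h=13, h2=10, probe 13,6 -> slot 6
185: h=15 -> slot 15
300: h=11 -> slot 11
149: h=13, h2=6, probe 13,2 -> slot 2
904: h=3 -> slot 3
219: h=15, h2=12, probe 15,10 -> slot 10
Table: [-, -, 149, 904, -, -, 489, -, -, 60, 219, 300, -, 285, -, 185, -]
Lookup 489: h=13, h2=10, probe 13,6 → found at 6.

2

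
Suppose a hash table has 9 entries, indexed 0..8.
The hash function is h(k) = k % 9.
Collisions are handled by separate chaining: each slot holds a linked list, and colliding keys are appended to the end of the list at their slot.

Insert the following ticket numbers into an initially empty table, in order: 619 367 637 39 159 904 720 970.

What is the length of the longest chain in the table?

4

Insert 619: h=7, bucket 7 empty -> new chain.
Insert 367: h=7, bucket 7 nonempty -> append to chain.
Insert 637: h=7, bucket 7 nonempty -> append to chain.
Insert 39: h=3, bucket 3 empty -> new chain.
Insert 159: h=6, bucket 6 empty -> new chain.
Insert 904: h=4, bucket 4 empty -> new chain.
Insert 720: h=0, bucket 0 empty -> new chain.
Insert 970: h=7, bucket 7 nonempty -> append to chain.
Final buckets:
0: 720
1: ∅
2: ∅
3: 39
4: 904
5: ∅
6: 159
7: 619 -> 367 -> 637 -> 970
8: ∅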